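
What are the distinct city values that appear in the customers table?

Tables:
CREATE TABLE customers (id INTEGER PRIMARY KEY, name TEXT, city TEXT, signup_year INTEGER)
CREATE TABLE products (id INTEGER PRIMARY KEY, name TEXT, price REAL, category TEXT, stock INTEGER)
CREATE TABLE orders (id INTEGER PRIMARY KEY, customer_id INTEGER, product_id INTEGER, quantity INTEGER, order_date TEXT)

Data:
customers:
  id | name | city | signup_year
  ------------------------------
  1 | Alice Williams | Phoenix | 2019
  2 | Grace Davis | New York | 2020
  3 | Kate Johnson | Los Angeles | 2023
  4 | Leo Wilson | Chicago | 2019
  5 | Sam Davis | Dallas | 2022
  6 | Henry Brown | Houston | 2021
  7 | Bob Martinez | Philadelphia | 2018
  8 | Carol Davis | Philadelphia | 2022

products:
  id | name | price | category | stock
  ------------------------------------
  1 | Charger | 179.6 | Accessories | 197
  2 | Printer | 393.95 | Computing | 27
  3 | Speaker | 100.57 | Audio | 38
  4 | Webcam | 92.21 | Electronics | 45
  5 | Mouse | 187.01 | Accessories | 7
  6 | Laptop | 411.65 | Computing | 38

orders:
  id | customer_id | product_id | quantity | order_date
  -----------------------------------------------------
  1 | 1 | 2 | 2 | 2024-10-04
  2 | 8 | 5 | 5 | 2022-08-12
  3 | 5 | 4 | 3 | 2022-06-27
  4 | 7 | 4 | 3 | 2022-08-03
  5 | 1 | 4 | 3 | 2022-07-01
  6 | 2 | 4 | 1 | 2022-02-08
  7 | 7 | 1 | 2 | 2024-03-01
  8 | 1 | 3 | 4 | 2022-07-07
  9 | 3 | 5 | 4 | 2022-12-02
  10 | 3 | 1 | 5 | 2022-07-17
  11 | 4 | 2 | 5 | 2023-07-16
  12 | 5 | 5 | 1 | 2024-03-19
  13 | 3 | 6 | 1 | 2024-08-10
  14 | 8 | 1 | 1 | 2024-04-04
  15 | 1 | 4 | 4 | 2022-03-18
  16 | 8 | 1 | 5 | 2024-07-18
SELECT DISTINCT city FROM customers

Execution result:
city
Phoenix
New York
Los Angeles
Chicago
Dallas
Houston
Philadelphia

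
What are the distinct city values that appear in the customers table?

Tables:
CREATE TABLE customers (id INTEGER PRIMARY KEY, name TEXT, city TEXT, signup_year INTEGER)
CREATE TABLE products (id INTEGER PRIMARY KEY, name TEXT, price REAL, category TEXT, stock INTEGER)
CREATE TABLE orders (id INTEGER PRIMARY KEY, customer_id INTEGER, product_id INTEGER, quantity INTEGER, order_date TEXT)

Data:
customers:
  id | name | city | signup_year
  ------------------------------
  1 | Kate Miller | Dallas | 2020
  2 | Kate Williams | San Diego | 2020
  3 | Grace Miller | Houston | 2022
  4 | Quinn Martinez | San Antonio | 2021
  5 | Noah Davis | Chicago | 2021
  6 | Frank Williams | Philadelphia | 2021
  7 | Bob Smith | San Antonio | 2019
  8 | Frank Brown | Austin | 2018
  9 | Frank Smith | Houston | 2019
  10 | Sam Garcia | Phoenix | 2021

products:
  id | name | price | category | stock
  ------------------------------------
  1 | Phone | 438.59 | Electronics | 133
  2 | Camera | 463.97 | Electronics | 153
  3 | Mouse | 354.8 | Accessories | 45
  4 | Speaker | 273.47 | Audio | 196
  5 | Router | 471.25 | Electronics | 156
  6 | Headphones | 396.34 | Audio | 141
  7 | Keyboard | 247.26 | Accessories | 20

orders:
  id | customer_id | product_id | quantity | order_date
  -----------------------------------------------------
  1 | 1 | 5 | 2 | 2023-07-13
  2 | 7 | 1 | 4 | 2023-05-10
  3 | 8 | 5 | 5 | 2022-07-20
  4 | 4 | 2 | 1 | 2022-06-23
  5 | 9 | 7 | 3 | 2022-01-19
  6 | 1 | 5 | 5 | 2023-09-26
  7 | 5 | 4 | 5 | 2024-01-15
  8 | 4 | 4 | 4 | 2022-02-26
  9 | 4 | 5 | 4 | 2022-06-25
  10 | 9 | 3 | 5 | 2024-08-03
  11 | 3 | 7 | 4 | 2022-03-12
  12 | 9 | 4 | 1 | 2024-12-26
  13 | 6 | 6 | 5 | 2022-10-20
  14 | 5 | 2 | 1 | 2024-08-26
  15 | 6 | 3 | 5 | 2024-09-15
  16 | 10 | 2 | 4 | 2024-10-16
SELECT DISTINCT city FROM customers

Execution result:
city
Dallas
San Diego
Houston
San Antonio
Chicago
Philadelphia
Austin
Phoenix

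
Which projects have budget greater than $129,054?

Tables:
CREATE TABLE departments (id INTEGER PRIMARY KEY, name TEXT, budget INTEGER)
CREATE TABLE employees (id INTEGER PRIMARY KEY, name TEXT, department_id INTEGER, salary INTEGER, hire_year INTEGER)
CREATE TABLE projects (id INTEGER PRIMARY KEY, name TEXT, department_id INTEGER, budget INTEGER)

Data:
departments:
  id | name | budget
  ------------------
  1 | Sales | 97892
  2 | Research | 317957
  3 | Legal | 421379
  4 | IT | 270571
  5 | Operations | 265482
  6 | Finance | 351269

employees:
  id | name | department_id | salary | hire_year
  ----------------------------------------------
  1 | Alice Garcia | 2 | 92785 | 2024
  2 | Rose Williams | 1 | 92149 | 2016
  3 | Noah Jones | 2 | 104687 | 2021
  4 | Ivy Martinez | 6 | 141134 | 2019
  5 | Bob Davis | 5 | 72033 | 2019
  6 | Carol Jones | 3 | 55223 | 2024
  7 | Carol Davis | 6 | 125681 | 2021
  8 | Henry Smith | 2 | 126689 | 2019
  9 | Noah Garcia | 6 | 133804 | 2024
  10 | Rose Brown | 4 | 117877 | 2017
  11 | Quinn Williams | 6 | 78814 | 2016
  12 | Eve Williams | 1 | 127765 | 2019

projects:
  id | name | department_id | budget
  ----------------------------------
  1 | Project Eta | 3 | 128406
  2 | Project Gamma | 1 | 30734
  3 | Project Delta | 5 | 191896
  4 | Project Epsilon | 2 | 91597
SELECT name, budget FROM projects WHERE budget > 129054

Execution result:
name | budget
Project Delta | 191896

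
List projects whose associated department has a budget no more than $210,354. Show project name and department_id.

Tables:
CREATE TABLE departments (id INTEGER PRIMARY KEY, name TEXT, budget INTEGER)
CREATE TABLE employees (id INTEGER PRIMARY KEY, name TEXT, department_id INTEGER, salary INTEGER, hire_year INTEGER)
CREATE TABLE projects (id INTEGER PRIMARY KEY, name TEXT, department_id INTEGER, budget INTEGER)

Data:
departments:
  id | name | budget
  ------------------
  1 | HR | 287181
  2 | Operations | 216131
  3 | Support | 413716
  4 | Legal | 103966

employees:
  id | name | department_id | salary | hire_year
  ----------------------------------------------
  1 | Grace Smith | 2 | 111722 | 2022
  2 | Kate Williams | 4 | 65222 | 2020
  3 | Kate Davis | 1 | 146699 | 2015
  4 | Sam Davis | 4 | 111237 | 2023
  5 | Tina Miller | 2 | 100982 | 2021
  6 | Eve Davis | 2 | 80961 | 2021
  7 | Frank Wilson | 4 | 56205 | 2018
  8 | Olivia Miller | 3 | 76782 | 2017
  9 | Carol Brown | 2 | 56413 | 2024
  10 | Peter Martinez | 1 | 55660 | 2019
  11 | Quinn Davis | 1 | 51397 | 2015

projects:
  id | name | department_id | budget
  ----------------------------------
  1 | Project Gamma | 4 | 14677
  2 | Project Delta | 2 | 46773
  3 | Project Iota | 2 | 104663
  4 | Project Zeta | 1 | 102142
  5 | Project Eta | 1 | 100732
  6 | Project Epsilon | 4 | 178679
SELECT name, department_id FROM projects WHERE department_id IN (SELECT id FROM departments WHERE budget <= 210354)

Execution result:
name | department_id
Project Gamma | 4
Project Epsilon | 4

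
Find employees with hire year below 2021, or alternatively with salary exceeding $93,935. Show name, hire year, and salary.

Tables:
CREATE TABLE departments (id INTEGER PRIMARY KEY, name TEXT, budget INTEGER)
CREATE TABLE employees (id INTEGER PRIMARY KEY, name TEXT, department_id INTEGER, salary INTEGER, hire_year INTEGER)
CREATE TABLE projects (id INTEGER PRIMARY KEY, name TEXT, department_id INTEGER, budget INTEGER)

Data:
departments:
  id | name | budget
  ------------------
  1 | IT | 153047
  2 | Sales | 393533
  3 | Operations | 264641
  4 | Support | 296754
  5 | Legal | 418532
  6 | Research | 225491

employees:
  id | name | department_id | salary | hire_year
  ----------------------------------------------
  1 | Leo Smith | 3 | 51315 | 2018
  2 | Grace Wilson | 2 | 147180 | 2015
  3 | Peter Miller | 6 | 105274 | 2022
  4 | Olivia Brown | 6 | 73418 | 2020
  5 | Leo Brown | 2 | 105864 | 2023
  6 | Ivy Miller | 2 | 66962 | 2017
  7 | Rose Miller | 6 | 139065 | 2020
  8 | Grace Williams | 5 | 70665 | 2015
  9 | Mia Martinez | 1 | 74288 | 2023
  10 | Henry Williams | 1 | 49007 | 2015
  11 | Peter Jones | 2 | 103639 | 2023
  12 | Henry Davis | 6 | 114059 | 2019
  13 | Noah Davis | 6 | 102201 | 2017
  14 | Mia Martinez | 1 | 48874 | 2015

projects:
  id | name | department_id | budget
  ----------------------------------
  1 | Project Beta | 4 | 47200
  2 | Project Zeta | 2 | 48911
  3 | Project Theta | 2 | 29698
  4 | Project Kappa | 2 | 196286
SELECT name, hire_year, salary FROM employees WHERE hire_year < 2021 OR salary > 93935

Execution result:
name | hire_year | salary
Leo Smith | 2018 | 51315
Grace Wilson | 2015 | 147180
Peter Miller | 2022 | 105274
Olivia Brown | 2020 | 73418
Leo Brown | 2023 | 105864
Ivy Miller | 2017 | 66962
Rose Miller | 2020 | 139065
Grace Williams | 2015 | 70665
Henry Williams | 2015 | 49007
Peter Jones | 2023 | 103639
Henry Davis | 2019 | 114059
Noah Davis | 2017 | 102201
Mia Martinez | 2015 | 48874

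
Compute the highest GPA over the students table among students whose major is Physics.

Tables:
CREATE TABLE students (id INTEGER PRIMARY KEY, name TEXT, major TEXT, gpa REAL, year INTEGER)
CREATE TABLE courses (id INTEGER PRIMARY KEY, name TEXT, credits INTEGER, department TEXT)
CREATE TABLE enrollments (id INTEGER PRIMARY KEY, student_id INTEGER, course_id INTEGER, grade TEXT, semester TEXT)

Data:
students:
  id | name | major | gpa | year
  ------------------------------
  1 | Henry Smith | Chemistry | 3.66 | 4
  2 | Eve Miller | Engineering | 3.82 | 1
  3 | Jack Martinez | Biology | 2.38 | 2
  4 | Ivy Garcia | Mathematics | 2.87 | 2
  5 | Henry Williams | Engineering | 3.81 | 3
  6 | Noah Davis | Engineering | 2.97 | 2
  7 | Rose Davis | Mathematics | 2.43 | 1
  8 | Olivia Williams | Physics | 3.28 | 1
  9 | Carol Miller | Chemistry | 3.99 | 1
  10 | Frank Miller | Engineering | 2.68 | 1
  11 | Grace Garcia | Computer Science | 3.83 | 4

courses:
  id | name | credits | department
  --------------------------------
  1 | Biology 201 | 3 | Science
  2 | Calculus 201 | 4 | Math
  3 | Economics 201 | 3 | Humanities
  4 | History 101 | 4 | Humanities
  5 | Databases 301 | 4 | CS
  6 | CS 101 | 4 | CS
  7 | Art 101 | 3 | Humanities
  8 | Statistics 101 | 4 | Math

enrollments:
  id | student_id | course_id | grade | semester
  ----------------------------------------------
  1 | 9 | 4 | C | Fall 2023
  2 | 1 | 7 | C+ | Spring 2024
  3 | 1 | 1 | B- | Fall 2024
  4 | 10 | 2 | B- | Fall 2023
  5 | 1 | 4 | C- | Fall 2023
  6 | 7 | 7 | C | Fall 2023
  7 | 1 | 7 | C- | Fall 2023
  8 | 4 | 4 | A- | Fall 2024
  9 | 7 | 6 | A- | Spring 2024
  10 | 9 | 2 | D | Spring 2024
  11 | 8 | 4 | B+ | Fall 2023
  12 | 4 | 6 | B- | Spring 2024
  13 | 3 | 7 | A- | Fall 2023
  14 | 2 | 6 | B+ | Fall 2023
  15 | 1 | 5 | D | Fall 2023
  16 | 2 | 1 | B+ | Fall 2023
SELECT MAX(gpa) FROM students WHERE major = 'Physics'

Execution result:
3.28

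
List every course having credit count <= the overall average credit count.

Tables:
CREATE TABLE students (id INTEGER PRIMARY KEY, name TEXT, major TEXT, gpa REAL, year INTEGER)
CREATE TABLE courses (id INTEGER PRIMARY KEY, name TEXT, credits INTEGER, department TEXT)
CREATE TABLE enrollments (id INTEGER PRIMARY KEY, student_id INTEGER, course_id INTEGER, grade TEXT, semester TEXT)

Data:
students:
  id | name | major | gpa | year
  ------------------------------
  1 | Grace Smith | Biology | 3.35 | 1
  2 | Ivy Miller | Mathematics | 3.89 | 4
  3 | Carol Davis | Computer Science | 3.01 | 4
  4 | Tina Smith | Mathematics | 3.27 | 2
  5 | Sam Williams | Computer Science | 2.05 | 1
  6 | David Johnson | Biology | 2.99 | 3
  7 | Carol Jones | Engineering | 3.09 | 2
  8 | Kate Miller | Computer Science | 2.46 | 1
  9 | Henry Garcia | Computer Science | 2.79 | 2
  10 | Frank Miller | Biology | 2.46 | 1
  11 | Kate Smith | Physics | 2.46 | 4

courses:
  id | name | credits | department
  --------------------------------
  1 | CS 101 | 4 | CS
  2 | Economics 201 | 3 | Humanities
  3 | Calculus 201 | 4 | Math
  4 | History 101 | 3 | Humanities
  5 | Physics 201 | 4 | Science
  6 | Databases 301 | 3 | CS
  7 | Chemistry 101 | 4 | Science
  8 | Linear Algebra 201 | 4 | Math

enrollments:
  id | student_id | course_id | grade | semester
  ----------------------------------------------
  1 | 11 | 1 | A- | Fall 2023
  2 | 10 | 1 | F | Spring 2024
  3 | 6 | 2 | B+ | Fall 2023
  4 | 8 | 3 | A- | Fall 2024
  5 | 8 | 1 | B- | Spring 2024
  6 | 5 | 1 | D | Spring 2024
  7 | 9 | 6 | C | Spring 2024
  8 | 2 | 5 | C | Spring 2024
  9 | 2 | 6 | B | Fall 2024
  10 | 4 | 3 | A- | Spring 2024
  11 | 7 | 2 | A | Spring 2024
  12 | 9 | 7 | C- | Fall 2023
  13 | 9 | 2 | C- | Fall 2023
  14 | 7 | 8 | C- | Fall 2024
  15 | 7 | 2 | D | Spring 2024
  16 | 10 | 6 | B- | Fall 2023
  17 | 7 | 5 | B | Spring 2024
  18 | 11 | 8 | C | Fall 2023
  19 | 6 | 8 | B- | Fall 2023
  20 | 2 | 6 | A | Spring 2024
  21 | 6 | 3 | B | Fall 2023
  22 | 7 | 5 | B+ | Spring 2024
SELECT name, credits FROM courses WHERE credits <= (SELECT AVG(credits) FROM courses)

Execution result:
name | credits
Economics 201 | 3
History 101 | 3
Databases 301 | 3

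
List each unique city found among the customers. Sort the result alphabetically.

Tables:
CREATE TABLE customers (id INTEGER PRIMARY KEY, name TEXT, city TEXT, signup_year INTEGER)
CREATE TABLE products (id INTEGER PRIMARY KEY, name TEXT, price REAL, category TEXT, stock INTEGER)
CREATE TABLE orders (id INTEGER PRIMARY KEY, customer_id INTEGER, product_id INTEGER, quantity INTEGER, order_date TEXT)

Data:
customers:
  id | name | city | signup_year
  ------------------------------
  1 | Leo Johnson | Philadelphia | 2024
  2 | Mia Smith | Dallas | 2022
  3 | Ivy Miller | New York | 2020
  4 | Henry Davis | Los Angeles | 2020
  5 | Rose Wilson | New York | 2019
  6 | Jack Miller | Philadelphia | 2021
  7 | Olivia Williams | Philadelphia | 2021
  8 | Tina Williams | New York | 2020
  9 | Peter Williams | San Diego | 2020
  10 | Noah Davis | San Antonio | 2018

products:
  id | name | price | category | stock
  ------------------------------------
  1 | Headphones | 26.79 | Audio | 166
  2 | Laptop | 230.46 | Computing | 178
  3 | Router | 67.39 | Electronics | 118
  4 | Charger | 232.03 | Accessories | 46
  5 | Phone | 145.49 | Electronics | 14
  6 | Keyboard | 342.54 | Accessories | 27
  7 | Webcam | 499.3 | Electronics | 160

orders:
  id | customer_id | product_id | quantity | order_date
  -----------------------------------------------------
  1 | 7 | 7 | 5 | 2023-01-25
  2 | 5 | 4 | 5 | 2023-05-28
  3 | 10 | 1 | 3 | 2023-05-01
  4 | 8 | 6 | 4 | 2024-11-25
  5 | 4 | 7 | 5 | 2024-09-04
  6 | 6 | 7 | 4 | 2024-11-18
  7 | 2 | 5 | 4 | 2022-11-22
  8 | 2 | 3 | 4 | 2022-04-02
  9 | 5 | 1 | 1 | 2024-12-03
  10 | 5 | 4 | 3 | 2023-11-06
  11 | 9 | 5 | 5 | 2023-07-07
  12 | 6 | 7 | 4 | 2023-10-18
SELECT DISTINCT city FROM customers ORDER BY city

Execution result:
city
Dallas
Los Angeles
New York
Philadelphia
San Antonio
San Diego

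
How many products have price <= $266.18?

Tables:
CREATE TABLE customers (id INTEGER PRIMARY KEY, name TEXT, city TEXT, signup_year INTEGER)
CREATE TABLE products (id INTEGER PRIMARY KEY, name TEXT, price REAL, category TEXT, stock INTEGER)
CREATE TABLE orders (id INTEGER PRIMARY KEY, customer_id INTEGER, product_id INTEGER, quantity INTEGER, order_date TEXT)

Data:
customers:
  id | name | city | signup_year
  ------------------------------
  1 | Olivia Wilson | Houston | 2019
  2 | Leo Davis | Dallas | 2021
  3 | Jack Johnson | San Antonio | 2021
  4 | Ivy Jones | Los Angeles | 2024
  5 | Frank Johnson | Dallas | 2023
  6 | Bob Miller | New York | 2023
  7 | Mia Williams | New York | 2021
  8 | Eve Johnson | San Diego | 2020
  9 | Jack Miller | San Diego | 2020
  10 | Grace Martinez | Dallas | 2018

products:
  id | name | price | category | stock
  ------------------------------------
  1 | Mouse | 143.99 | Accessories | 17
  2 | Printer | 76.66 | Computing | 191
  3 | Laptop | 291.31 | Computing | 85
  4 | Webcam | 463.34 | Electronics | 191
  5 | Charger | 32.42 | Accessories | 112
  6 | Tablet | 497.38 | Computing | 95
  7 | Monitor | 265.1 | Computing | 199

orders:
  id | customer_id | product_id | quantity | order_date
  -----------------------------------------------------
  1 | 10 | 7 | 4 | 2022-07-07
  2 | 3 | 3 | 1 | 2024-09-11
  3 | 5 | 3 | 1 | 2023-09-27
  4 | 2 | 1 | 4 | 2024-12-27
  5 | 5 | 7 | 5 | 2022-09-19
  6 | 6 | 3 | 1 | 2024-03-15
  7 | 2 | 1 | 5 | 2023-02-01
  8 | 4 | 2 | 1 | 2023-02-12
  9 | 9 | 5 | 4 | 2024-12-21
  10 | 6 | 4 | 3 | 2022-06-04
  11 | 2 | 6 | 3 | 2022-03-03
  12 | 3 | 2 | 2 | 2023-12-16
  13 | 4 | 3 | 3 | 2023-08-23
SELECT COUNT(*) FROM products WHERE price <= 266.18

Execution result:
4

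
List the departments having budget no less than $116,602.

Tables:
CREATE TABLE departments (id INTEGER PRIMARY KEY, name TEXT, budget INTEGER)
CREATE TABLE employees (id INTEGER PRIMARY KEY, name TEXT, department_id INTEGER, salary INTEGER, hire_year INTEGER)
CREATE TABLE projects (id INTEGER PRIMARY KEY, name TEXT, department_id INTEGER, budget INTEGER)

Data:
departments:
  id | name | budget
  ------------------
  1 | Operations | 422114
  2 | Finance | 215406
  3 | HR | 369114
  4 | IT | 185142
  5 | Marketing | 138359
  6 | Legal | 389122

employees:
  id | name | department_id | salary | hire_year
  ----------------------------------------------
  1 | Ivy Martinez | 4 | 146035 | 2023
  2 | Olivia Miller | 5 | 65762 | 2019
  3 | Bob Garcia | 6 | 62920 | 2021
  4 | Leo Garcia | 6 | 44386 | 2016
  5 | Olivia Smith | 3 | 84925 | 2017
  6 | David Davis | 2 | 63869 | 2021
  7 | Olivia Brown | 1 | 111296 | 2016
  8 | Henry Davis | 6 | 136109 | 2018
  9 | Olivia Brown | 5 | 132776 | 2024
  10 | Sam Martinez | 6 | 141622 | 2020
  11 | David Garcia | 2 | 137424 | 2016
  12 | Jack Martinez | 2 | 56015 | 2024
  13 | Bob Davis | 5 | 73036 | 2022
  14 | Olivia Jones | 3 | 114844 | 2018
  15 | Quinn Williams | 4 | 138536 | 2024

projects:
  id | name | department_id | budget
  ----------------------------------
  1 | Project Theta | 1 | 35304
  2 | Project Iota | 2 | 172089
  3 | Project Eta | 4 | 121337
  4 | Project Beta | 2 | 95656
SELECT name, budget FROM departments WHERE budget >= 116602

Execution result:
name | budget
Operations | 422114
Finance | 215406
HR | 369114
IT | 185142
Marketing | 138359
Legal | 389122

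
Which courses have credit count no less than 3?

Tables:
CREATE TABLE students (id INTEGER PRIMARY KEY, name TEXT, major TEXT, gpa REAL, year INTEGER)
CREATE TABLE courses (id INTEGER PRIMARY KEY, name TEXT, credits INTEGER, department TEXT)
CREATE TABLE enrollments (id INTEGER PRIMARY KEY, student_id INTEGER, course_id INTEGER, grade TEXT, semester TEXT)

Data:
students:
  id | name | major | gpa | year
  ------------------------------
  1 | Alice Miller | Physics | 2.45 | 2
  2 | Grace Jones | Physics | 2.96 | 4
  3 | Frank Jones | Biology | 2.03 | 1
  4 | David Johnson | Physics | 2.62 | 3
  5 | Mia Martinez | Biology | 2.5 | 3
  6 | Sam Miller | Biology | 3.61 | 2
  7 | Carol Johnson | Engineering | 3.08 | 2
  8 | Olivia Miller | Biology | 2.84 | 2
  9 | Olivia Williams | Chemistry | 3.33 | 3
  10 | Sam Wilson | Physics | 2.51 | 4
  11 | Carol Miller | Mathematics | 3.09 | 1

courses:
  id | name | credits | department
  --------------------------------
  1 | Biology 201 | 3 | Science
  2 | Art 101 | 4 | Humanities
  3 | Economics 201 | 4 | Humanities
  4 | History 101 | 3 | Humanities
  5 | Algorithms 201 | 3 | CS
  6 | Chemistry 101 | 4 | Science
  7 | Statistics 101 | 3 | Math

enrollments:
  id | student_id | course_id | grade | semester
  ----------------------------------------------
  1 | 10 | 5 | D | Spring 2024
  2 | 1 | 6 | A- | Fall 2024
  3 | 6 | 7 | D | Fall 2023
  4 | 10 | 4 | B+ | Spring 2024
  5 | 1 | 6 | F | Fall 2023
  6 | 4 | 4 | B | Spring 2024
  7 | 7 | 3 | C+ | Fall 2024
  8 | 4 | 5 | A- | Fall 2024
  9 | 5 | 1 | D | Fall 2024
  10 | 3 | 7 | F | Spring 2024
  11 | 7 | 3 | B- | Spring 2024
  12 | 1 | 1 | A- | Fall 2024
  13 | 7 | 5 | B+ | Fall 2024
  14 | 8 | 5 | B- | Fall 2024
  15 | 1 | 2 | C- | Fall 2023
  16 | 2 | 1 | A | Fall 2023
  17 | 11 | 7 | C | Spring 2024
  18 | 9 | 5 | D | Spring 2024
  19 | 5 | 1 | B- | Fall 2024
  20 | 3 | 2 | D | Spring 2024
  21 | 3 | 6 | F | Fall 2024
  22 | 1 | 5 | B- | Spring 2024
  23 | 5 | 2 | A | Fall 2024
SELECT name, credits FROM courses WHERE credits >= 3

Execution result:
name | credits
Biology 201 | 3
Art 101 | 4
Economics 201 | 4
History 101 | 3
Algorithms 201 | 3
Chemistry 101 | 4
Statistics 101 | 3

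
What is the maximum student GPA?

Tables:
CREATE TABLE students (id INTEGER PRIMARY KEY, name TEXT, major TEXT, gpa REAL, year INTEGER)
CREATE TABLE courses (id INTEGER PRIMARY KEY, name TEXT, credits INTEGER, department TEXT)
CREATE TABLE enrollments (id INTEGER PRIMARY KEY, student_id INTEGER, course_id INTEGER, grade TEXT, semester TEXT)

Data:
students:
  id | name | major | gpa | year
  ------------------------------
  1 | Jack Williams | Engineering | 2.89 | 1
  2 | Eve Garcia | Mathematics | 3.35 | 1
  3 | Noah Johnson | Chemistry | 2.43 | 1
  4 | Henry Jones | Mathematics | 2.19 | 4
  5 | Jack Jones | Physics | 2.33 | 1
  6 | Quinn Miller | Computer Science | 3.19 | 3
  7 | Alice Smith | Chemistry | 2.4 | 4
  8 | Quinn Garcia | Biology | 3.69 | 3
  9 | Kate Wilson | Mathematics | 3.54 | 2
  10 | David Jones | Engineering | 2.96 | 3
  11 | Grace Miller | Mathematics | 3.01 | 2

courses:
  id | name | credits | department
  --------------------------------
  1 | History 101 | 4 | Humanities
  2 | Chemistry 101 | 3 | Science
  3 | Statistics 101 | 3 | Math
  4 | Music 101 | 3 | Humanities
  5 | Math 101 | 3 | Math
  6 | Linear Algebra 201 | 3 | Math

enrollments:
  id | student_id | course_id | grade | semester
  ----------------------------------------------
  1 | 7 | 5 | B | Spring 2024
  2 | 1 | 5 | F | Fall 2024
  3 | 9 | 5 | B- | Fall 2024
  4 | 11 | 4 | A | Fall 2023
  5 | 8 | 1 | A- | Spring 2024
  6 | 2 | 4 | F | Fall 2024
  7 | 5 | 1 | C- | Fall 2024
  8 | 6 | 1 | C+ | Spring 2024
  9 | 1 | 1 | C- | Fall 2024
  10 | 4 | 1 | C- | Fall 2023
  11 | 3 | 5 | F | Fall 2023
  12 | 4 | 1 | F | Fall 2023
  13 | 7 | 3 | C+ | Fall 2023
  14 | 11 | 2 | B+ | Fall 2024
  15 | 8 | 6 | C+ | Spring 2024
SELECT MAX(gpa) FROM students

Execution result:
3.69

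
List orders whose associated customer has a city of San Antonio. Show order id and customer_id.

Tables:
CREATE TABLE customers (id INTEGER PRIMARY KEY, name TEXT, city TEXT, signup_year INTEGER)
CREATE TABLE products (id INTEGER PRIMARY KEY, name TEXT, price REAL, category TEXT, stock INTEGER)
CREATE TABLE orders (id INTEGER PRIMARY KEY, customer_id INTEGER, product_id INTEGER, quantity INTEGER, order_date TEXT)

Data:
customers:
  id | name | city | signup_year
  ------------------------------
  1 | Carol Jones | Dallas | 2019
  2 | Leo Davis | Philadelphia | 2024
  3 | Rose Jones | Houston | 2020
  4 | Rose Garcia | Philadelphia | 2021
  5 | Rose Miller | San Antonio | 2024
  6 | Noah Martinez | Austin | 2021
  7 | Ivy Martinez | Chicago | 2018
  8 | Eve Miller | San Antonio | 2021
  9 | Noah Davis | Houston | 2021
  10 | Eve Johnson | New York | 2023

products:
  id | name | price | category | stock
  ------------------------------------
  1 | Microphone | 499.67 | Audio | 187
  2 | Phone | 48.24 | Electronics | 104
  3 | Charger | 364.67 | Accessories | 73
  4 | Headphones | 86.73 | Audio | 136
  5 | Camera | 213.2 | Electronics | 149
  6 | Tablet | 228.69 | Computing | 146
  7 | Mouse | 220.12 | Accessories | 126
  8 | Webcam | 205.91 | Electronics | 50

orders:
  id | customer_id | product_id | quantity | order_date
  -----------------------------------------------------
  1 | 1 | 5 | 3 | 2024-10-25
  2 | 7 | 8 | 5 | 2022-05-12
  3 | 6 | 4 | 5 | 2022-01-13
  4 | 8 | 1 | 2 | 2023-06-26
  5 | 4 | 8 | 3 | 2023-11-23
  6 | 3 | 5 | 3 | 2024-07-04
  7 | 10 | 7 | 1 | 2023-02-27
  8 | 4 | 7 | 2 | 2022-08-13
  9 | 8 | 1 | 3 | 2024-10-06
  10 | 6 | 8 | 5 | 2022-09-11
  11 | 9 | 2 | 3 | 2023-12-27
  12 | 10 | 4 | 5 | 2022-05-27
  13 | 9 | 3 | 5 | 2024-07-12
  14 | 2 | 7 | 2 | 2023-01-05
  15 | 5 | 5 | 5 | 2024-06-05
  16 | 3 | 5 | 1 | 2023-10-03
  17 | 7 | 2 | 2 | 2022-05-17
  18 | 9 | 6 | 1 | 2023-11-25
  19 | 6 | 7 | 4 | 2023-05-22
SELECT id, customer_id FROM orders WHERE customer_id IN (SELECT id FROM customers WHERE city = 'San Antonio')

Execution result:
id | customer_id
4 | 8
9 | 8
15 | 5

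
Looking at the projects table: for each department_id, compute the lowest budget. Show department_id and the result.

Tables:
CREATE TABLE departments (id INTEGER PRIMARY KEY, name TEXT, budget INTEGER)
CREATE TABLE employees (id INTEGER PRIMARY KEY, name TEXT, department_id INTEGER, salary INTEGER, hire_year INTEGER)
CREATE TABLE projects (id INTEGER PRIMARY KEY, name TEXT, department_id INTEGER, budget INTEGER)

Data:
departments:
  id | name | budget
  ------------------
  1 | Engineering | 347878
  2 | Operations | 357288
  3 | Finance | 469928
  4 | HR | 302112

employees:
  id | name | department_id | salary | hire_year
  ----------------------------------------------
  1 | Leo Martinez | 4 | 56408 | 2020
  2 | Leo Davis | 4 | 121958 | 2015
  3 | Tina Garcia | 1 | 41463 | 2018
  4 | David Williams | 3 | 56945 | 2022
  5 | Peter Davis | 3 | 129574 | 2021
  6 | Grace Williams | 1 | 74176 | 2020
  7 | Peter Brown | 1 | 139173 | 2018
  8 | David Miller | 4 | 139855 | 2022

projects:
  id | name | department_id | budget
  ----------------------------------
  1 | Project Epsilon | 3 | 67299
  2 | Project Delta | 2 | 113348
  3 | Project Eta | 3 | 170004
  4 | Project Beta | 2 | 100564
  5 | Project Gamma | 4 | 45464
SELECT department_id, MIN(budget) AS min_budget FROM projects GROUP BY department_id

Execution result:
department_id | min_budget
2 | 100564
3 | 67299
4 | 45464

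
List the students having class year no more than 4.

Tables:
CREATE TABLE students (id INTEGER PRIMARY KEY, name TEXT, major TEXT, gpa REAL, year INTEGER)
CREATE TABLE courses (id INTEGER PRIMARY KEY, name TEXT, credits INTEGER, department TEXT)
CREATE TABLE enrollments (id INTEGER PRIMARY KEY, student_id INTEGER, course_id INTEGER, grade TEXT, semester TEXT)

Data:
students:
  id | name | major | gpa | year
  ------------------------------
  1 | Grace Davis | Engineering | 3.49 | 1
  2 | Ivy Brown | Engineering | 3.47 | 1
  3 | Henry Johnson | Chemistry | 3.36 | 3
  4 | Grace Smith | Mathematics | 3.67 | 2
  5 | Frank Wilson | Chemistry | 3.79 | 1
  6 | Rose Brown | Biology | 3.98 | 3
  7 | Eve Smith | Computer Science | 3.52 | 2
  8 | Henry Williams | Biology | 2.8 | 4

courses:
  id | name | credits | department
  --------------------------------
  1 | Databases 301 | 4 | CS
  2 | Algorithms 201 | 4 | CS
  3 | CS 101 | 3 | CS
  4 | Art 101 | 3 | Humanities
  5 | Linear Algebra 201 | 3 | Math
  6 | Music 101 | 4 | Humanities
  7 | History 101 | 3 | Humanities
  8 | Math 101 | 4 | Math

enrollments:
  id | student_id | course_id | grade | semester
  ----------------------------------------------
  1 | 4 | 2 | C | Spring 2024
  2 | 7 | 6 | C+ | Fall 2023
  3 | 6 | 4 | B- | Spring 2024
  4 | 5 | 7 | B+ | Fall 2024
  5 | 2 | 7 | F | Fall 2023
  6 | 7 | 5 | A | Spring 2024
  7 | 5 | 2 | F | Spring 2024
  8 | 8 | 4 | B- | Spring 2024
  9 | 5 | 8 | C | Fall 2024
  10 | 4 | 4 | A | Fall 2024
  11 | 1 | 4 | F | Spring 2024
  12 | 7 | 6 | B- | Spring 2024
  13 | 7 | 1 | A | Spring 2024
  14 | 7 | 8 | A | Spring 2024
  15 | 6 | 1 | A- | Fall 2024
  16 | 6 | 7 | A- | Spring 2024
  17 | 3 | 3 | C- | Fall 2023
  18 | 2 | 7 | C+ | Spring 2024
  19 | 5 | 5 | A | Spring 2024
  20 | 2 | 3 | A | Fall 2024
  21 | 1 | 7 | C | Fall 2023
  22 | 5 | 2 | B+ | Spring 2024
SELECT name, year FROM students WHERE year <= 4

Execution result:
name | year
Grace Davis | 1
Ivy Brown | 1
Henry Johnson | 3
Grace Smith | 2
Frank Wilson | 1
Rose Brown | 3
Eve Smith | 2
Henry Williams | 4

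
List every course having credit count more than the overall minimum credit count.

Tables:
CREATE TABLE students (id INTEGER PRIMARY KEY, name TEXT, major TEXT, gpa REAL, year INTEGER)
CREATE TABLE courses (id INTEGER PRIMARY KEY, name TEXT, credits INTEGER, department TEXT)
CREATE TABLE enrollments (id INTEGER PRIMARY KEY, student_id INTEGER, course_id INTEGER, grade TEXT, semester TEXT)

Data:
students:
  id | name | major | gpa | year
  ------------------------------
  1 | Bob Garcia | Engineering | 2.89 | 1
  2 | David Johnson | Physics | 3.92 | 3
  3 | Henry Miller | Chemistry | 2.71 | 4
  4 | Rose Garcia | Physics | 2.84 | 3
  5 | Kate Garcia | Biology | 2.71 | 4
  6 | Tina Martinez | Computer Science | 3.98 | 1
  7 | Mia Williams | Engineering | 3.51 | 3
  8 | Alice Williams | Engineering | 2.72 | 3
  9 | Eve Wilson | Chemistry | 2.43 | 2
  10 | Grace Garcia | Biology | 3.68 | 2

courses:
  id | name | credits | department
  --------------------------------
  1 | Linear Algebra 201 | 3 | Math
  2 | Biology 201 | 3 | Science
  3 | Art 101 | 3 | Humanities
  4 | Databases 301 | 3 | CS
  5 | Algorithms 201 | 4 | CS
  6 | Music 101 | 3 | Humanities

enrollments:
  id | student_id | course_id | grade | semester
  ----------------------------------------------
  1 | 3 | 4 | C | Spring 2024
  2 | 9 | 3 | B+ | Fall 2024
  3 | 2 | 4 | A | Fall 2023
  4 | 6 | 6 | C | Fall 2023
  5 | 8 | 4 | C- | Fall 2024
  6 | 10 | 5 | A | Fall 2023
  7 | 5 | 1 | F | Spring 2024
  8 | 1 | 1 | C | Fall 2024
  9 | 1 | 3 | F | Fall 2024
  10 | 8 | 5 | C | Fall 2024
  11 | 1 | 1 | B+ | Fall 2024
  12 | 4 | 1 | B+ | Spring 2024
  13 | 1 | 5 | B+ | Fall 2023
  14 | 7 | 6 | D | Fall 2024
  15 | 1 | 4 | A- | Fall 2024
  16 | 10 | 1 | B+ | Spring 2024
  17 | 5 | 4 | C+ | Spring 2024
SELECT name, credits FROM courses WHERE credits > (SELECT MIN(credits) FROM courses)

Execution result:
name | credits
Algorithms 201 | 4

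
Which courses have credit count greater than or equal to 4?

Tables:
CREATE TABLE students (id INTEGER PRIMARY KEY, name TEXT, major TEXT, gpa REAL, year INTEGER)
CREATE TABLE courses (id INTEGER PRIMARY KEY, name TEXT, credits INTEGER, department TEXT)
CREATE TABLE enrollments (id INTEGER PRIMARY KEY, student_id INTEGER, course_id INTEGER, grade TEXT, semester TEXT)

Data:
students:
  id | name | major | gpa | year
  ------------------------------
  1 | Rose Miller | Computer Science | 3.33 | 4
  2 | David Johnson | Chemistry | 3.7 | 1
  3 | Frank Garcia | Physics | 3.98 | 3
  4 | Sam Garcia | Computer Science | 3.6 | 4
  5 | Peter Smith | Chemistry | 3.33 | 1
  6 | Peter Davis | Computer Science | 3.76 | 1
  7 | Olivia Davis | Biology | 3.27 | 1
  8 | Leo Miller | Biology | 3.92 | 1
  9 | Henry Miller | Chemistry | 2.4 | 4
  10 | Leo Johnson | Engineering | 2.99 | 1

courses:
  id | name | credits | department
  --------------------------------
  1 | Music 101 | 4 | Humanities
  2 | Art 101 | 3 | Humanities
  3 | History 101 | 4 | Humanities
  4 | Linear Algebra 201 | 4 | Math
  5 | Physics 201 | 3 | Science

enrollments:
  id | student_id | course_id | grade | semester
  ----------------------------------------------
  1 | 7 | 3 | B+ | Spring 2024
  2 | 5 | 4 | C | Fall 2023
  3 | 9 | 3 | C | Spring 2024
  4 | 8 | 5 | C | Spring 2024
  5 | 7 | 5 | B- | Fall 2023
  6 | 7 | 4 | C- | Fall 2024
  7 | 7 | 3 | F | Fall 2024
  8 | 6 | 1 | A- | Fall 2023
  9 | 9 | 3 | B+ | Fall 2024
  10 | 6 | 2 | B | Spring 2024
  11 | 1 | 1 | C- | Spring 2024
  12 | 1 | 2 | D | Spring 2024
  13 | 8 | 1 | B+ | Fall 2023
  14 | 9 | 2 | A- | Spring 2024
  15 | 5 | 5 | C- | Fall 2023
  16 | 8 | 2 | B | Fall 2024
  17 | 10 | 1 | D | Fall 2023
SELECT name, credits FROM courses WHERE credits >= 4

Execution result:
name | credits
Music 101 | 4
History 101 | 4
Linear Algebra 201 | 4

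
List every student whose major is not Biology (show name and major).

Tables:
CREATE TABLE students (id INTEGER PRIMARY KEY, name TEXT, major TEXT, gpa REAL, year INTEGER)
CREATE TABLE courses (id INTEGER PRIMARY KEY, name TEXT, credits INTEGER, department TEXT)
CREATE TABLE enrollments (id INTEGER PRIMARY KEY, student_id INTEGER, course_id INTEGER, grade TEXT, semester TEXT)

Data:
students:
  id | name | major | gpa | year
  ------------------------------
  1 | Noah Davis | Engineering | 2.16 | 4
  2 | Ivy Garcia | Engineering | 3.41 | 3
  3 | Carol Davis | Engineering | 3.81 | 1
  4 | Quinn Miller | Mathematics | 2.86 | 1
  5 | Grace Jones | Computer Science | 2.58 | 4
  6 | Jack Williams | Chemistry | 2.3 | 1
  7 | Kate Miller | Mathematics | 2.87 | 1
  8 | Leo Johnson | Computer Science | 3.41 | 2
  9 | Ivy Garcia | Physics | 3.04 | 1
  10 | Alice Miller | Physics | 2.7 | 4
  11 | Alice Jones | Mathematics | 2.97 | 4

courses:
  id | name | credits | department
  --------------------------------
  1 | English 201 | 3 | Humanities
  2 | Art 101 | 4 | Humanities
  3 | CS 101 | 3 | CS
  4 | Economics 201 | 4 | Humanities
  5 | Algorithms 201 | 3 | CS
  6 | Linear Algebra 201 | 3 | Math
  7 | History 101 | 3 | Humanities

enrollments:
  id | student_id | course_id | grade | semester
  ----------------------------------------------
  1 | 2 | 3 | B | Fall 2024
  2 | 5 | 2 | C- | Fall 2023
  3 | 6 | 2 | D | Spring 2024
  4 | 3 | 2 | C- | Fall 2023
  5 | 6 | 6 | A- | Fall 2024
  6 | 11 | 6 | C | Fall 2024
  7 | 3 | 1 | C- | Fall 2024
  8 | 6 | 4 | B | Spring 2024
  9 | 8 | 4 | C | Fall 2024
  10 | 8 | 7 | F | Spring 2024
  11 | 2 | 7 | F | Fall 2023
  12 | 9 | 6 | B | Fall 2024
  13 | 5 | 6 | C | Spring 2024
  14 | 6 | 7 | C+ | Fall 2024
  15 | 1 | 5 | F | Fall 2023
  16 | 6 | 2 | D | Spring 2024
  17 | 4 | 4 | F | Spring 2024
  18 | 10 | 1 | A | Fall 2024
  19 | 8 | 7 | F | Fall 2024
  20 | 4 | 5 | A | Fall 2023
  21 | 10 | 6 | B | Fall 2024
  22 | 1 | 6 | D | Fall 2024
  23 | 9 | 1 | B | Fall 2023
SELECT name, major FROM students WHERE major <> 'Biology'

Execution result:
name | major
Noah Davis | Engineering
Ivy Garcia | Engineering
Carol Davis | Engineering
Quinn Miller | Mathematics
Grace Jones | Computer Science
Jack Williams | Chemistry
Kate Miller | Mathematics
Leo Johnson | Computer Science
Ivy Garcia | Physics
Alice Miller | Physics
Alice Jones | Mathematics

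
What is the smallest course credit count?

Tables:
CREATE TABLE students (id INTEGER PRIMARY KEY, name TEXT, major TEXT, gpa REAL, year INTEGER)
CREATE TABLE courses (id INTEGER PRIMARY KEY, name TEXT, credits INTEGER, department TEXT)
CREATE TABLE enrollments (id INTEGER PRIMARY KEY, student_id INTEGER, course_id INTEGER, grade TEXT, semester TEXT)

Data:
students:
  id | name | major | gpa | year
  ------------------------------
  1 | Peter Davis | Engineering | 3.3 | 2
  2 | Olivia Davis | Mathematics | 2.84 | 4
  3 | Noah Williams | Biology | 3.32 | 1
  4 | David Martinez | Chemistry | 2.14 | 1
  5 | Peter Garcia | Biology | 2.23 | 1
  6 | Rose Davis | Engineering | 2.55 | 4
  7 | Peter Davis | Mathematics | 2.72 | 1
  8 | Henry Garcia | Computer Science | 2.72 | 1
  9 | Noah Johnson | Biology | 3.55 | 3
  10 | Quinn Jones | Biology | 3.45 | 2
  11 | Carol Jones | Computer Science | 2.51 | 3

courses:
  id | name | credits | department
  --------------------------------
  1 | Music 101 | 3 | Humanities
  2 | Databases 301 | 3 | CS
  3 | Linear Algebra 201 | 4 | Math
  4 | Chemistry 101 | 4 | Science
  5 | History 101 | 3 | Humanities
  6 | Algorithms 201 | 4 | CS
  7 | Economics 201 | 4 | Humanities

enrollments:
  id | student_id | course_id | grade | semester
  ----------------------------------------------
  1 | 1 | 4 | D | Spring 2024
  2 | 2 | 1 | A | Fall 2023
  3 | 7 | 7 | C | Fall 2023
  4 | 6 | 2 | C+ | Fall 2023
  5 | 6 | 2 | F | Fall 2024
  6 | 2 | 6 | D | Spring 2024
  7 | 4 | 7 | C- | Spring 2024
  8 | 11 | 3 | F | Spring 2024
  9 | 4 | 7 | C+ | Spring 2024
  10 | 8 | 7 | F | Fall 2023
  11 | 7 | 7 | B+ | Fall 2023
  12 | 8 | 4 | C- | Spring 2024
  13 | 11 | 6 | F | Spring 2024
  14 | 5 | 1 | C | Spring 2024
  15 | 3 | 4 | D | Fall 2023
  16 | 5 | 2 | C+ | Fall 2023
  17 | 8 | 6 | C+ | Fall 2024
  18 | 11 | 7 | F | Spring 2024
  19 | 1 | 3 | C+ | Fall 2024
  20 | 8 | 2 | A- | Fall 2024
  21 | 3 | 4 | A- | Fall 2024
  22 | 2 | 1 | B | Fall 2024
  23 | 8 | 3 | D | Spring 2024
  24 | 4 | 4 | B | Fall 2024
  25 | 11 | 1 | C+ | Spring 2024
SELECT MIN(credits) FROM courses

Execution result:
3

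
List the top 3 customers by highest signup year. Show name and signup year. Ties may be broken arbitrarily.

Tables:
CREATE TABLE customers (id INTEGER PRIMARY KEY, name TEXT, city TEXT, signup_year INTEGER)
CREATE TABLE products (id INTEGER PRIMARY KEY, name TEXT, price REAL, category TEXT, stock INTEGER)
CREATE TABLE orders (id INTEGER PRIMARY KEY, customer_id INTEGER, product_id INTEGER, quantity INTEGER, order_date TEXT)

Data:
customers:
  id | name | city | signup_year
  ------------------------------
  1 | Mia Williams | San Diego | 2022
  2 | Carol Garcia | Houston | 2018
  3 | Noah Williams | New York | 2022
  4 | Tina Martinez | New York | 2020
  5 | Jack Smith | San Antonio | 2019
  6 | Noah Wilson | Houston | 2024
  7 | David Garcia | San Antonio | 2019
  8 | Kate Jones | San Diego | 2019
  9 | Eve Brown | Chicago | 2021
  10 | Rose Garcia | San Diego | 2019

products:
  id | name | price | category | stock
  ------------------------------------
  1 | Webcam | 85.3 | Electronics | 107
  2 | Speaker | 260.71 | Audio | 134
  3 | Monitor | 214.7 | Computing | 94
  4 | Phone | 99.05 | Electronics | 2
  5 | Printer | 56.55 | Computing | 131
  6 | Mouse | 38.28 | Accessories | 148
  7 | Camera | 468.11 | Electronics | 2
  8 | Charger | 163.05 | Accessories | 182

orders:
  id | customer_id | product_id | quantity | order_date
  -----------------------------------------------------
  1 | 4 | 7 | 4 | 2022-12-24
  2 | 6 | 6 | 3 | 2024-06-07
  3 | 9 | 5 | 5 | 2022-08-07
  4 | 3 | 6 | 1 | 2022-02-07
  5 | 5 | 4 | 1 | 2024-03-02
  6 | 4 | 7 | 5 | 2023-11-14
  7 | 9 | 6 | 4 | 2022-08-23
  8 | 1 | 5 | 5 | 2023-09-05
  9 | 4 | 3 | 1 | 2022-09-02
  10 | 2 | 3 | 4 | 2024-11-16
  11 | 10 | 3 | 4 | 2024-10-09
SELECT name, signup_year FROM customers ORDER BY signup_year DESC LIMIT 3

Execution result:
name | signup_year
Noah Wilson | 2024
Mia Williams | 2022
Noah Williams | 2022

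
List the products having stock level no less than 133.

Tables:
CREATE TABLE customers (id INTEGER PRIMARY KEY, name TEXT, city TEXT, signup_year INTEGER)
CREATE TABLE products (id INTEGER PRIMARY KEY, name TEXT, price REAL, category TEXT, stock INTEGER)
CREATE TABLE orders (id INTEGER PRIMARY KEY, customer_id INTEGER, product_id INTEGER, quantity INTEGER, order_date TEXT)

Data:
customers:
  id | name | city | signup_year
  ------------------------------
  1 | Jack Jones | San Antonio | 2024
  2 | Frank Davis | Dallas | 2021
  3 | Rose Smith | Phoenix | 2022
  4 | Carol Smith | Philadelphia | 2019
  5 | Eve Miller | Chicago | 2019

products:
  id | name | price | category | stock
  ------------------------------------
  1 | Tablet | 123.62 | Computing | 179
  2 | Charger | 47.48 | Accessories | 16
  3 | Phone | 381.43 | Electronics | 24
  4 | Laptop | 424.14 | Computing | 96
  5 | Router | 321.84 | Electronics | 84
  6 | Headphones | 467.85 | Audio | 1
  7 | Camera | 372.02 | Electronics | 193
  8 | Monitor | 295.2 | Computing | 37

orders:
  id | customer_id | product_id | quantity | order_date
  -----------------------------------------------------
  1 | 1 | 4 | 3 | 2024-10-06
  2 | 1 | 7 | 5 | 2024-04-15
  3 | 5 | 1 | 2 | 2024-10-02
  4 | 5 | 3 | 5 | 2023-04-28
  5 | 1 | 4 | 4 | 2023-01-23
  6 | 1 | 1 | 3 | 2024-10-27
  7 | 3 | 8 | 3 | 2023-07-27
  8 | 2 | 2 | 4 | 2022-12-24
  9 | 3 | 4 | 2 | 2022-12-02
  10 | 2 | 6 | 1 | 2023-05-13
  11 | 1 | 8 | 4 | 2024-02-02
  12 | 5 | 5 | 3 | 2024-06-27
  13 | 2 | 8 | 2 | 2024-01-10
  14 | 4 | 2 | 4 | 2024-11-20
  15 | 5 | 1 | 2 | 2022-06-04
SELECT name, stock FROM products WHERE stock >= 133

Execution result:
name | stock
Tablet | 179
Camera | 193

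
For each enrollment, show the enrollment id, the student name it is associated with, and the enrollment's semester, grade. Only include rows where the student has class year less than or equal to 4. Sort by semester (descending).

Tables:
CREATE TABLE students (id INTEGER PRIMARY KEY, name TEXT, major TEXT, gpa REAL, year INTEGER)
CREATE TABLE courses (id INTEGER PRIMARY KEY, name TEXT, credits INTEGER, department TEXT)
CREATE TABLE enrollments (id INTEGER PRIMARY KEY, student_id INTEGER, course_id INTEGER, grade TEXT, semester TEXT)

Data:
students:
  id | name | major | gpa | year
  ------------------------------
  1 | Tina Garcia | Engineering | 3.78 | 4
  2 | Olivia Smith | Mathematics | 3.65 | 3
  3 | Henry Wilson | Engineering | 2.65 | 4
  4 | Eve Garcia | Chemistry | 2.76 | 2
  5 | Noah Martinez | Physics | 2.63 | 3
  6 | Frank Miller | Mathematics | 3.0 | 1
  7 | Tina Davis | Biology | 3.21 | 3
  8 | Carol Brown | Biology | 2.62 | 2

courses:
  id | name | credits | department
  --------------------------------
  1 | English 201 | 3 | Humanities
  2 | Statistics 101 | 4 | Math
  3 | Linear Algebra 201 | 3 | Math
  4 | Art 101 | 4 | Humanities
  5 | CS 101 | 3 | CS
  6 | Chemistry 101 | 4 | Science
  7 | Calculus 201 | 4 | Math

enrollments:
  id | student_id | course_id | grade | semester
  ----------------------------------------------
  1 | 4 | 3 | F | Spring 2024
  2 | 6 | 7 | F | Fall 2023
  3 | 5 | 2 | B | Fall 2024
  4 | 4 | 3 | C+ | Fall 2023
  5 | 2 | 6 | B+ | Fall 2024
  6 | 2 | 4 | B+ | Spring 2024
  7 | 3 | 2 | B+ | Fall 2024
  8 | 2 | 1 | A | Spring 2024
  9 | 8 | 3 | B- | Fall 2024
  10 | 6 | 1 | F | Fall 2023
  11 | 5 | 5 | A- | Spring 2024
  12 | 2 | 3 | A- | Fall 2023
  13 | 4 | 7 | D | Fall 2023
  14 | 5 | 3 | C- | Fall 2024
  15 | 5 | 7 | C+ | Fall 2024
SELECT c.id, p.name AS student, c.semester, c.grade FROM enrollments c JOIN students p ON c.student_id = p.id WHERE p.year <= 4 ORDER BY c.semester DESC

Execution result:
id | student | semester | grade
1 | Eve Garcia | Spring 2024 | F
6 | Olivia Smith | Spring 2024 | B+
8 | Olivia Smith | Spring 2024 | A
11 | Noah Martinez | Spring 2024 | A-
3 | Noah Martinez | Fall 2024 | B
5 | Olivia Smith | Fall 2024 | B+
7 | Henry Wilson | Fall 2024 | B+
9 | Carol Brown | Fall 2024 | B-
14 | Noah Martinez | Fall 2024 | C-
15 | Noah Martinez | Fall 2024 | C+
2 | Frank Miller | Fall 2023 | F
4 | Eve Garcia | Fall 2023 | C+
10 | Frank Miller | Fall 2023 | F
12 | Olivia Smith | Fall 2023 | A-
13 | Eve Garcia | Fall 2023 | D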